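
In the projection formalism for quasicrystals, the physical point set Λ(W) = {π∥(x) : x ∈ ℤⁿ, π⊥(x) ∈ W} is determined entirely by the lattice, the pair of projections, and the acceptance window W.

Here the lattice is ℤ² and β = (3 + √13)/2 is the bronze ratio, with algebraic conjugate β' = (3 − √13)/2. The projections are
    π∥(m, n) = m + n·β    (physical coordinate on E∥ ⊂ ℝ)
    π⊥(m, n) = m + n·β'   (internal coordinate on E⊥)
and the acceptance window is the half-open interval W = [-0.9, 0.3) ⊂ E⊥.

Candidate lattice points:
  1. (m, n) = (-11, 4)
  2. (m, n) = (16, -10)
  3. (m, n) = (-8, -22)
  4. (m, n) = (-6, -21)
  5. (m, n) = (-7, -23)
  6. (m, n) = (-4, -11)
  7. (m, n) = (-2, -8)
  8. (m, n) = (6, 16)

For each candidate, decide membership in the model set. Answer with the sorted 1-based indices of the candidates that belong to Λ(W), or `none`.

5, 6

β' = (3−√13)/2 ≈ -0.3028.
candidate 1: (m,n)=(-11,4) → π∥ = -11+4·β ≈ 2.2111, π⊥ = -11+4·β' ≈ -12.2111 ∉ [-0.9, 0.3) ⇒ out
candidate 2: (m,n)=(16,-10) → π∥ = 16-10·β ≈ -17.0278, π⊥ = 16-10·β' ≈ 19.0278 ∉ [-0.9, 0.3) ⇒ out
candidate 3: (m,n)=(-8,-22) → π∥ = -8-22·β ≈ -80.6611, π⊥ = -8-22·β' ≈ -1.3389 ∉ [-0.9, 0.3) ⇒ out
candidate 4: (m,n)=(-6,-21) → π∥ = -6-21·β ≈ -75.3583, π⊥ = -6-21·β' ≈ 0.3583 ∉ [-0.9, 0.3) ⇒ out
candidate 5: (m,n)=(-7,-23) → π∥ = -7-23·β ≈ -82.9638, π⊥ = -7-23·β' ≈ -0.0362 ∈ [-0.9, 0.3) ⇒ IN Λ
candidate 6: (m,n)=(-4,-11) → π∥ = -4-11·β ≈ -40.3305, π⊥ = -4-11·β' ≈ -0.6695 ∈ [-0.9, 0.3) ⇒ IN Λ
candidate 7: (m,n)=(-2,-8) → π∥ = -2-8·β ≈ -28.4222, π⊥ = -2-8·β' ≈ 0.4222 ∉ [-0.9, 0.3) ⇒ out
candidate 8: (m,n)=(6,16) → π∥ = 6+16·β ≈ 58.8444, π⊥ = 6+16·β' ≈ 1.1556 ∉ [-0.9, 0.3) ⇒ out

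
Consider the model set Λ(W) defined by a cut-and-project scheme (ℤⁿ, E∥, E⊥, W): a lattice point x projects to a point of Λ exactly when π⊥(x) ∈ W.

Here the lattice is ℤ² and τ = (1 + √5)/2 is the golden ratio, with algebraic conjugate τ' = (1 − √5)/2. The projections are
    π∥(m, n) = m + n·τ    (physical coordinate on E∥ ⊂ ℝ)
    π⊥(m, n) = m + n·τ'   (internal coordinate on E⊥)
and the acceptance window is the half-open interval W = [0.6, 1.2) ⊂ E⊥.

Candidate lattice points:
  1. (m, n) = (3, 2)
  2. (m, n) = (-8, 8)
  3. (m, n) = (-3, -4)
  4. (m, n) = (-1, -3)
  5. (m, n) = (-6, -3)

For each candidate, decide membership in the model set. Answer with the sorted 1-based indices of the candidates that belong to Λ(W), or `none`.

4

Compute τ' = (1−√5)/2 = -0.618034, so π⊥(m,n) = m -0.618034·n.
#1 (3,2): internal coord 3 + (2)·τ' = +1.763932; +1.763932 ∉ [0.6, 1.2) → out
#2 (-8,8): internal coord -8 + (8)·τ' = -12.944272; -12.944272 ∉ [0.6, 1.2) → out
#3 (-3,-4): internal coord -3 + (-4)·τ' = -0.527864; -0.527864 ∉ [0.6, 1.2) → out
#4 (-1,-3): internal coord -1 + (-3)·τ' = +0.854102; +0.854102 ∈ [0.6, 1.2) → IN Λ
#5 (-6,-3): internal coord -6 + (-3)·τ' = -4.145898; -4.145898 ∉ [0.6, 1.2) → out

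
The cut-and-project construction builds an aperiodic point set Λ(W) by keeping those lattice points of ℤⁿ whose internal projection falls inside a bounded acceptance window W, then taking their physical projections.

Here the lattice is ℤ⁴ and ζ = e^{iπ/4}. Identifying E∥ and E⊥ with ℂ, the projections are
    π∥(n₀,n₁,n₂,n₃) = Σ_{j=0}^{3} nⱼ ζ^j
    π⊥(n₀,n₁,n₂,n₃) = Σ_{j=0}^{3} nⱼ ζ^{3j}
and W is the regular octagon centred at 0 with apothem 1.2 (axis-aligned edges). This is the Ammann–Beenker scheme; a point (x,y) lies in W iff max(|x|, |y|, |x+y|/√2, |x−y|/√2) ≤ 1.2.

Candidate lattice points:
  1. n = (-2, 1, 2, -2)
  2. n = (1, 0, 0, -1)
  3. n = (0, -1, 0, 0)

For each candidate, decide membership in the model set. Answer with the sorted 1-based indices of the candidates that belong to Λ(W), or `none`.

2, 3

Internal map: ζ^{3j} for j=0..3 gives (1,0), (−√2/2,√2/2), (0,−1), (√2/2,√2/2).
#1 (-2, 1, 2, -2): internal (-4.121320, -2.707107); octagon support 4.828427 vs apothem 1.2 → ∉ W
#2 (1, 0, 0, -1): internal (0.292893, -0.707107); octagon support 0.707107 vs apothem 1.2 → ∈ W
#3 (0, -1, 0, 0): internal (0.707107, -0.707107); octagon support 1.000000 vs apothem 1.2 → ∈ W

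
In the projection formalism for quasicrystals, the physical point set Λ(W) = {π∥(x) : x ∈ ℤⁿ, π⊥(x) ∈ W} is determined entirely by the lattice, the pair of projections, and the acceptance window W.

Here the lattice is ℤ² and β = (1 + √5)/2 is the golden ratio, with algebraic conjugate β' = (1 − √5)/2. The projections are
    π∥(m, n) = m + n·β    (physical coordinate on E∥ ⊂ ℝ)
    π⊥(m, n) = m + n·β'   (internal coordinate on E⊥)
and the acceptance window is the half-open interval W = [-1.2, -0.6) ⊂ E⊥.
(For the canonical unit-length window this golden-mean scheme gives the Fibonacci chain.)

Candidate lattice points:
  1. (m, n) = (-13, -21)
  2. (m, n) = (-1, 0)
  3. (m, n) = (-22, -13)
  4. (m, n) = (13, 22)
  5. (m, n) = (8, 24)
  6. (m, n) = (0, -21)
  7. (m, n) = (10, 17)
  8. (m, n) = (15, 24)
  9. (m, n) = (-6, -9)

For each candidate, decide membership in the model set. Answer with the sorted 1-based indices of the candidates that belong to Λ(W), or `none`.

2

Numerically β ≈ 1.618034 and β' = −1/β ≈ -0.618034.
candidate 1: (m,n)=(-13,-21) → π∥ = -13-21·β ≈ -46.978714, π⊥ = -13-21·β' ≈ -0.021286 ∉ [-1.2, -0.6) ⇒ out
candidate 2: (m,n)=(-1,0) → π∥ = -1+0·β ≈ -1.000000, π⊥ = -1+0·β' ≈ -1.000000 ∈ [-1.2, -0.6) ⇒ IN Λ
candidate 3: (m,n)=(-22,-13) → π∥ = -22-13·β ≈ -43.034442, π⊥ = -22-13·β' ≈ -13.965558 ∉ [-1.2, -0.6) ⇒ out
candidate 4: (m,n)=(13,22) → π∥ = 13+22·β ≈ 48.596748, π⊥ = 13+22·β' ≈ -0.596748 ∉ [-1.2, -0.6) ⇒ out
candidate 5: (m,n)=(8,24) → π∥ = 8+24·β ≈ 46.832816, π⊥ = 8+24·β' ≈ -6.832816 ∉ [-1.2, -0.6) ⇒ out
candidate 6: (m,n)=(0,-21) → π∥ = 0-21·β ≈ -33.978714, π⊥ = 0-21·β' ≈ 12.978714 ∉ [-1.2, -0.6) ⇒ out
candidate 7: (m,n)=(10,17) → π∥ = 10+17·β ≈ 37.506578, π⊥ = 10+17·β' ≈ -0.506578 ∉ [-1.2, -0.6) ⇒ out
candidate 8: (m,n)=(15,24) → π∥ = 15+24·β ≈ 53.832816, π⊥ = 15+24·β' ≈ 0.167184 ∉ [-1.2, -0.6) ⇒ out
candidate 9: (m,n)=(-6,-9) → π∥ = -6-9·β ≈ -20.562306, π⊥ = -6-9·β' ≈ -0.437694 ∉ [-1.2, -0.6) ⇒ out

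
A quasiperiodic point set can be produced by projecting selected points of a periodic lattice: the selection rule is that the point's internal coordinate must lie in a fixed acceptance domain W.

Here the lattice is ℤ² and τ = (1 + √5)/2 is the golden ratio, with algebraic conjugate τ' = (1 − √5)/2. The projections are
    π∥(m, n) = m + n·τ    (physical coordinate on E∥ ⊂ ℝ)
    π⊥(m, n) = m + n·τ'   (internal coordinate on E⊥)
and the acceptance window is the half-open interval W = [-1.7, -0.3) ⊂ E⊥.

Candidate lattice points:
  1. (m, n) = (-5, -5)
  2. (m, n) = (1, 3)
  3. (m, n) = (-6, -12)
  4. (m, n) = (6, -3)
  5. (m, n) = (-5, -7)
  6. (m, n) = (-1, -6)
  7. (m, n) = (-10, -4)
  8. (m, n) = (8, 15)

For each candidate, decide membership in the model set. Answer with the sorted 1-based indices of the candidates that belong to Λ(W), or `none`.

Numerically τ ≈ 1.61803 and τ' = −1/τ ≈ -0.61803.
#1 (-5,-5): internal coord -5 + (-5)·τ' = -1.90983; -1.90983 ∉ [-1.7, -0.3) → out
#2 (1,3): internal coord 1 + (3)·τ' = -0.85410; -0.85410 ∈ [-1.7, -0.3) → IN Λ
#3 (-6,-12): internal coord -6 + (-12)·τ' = +1.41641; +1.41641 ∉ [-1.7, -0.3) → out
#4 (6,-3): internal coord 6 + (-3)·τ' = +7.85410; +7.85410 ∉ [-1.7, -0.3) → out
#5 (-5,-7): internal coord -5 + (-7)·τ' = -0.67376; -0.67376 ∈ [-1.7, -0.3) → IN Λ
#6 (-1,-6): internal coord -1 + (-6)·τ' = +2.70820; +2.70820 ∉ [-1.7, -0.3) → out
#7 (-10,-4): internal coord -10 + (-4)·τ' = -7.52786; -7.52786 ∉ [-1.7, -0.3) → out
#8 (8,15): internal coord 8 + (15)·τ' = -1.27051; -1.27051 ∈ [-1.7, -0.3) → IN Λ

2, 5, 8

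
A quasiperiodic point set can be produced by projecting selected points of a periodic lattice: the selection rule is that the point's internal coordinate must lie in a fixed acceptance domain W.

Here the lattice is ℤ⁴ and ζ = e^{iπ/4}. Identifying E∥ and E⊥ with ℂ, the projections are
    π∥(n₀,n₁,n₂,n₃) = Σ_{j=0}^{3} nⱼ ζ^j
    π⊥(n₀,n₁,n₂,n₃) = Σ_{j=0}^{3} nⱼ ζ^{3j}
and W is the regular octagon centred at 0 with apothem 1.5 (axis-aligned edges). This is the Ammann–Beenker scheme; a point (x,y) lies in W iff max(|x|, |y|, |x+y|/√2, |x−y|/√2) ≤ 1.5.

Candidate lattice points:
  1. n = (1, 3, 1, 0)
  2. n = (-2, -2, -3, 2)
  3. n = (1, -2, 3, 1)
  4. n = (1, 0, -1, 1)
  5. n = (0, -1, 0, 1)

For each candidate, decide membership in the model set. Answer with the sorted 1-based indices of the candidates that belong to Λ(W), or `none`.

5

π⊥(n) = n₀ + n₁ζ³ + n₂ζ⁶ + n₃ζ⁹ where ζ = e^{iπ/4}.
candidate 1: n = (1, 3, 1, 0) → π⊥ ≈ (-1.121320, +1.121320); max(|x|,|y|,|x±y|/√2) = 1.585786 > 1.5 ⇒ ∉ W
candidate 2: n = (-2, -2, -3, 2) → π⊥ ≈ (+0.828427, +3.000000); max(|x|,|y|,|x±y|/√2) = 3.000000 > 1.5 ⇒ ∉ W
candidate 3: n = (1, -2, 3, 1) → π⊥ ≈ (+3.121320, -3.707107); max(|x|,|y|,|x±y|/√2) = 4.828427 > 1.5 ⇒ ∉ W
candidate 4: n = (1, 0, -1, 1) → π⊥ ≈ (+1.707107, +1.707107); max(|x|,|y|,|x±y|/√2) = 2.414214 > 1.5 ⇒ ∉ W
candidate 5: n = (0, -1, 0, 1) → π⊥ ≈ (+1.414214, +0.000000); max(|x|,|y|,|x±y|/√2) = 1.414214 ≤ 1.5 ⇒ ∈ W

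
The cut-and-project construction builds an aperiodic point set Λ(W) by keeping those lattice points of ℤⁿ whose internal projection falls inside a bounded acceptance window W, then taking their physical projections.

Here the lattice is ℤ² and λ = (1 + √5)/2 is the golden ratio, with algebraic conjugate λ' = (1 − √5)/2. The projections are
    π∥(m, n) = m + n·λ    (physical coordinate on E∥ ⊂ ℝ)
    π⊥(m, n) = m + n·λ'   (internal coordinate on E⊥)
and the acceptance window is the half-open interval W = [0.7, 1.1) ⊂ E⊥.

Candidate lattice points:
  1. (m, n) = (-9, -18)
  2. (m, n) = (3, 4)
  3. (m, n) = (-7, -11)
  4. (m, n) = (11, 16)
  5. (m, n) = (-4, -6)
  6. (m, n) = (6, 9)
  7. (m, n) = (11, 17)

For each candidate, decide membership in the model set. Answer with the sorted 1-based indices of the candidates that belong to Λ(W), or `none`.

none

Numerically λ ≈ 1.6180 and λ' = −1/λ ≈ -0.6180.
candidate 1: (m,n)=(-9,-18) → π∥ = -9-18·λ ≈ -38.1246, π⊥ = -9-18·λ' ≈ 2.1246 ∉ [0.7, 1.1) ⇒ out
candidate 2: (m,n)=(3,4) → π∥ = 3+4·λ ≈ 9.4721, π⊥ = 3+4·λ' ≈ 0.5279 ∉ [0.7, 1.1) ⇒ out
candidate 3: (m,n)=(-7,-11) → π∥ = -7-11·λ ≈ -24.7984, π⊥ = -7-11·λ' ≈ -0.2016 ∉ [0.7, 1.1) ⇒ out
candidate 4: (m,n)=(11,16) → π∥ = 11+16·λ ≈ 36.8885, π⊥ = 11+16·λ' ≈ 1.1115 ∉ [0.7, 1.1) ⇒ out
candidate 5: (m,n)=(-4,-6) → π∥ = -4-6·λ ≈ -13.7082, π⊥ = -4-6·λ' ≈ -0.2918 ∉ [0.7, 1.1) ⇒ out
candidate 6: (m,n)=(6,9) → π∥ = 6+9·λ ≈ 20.5623, π⊥ = 6+9·λ' ≈ 0.4377 ∉ [0.7, 1.1) ⇒ out
candidate 7: (m,n)=(11,17) → π∥ = 11+17·λ ≈ 38.5066, π⊥ = 11+17·λ' ≈ 0.4934 ∉ [0.7, 1.1) ⇒ out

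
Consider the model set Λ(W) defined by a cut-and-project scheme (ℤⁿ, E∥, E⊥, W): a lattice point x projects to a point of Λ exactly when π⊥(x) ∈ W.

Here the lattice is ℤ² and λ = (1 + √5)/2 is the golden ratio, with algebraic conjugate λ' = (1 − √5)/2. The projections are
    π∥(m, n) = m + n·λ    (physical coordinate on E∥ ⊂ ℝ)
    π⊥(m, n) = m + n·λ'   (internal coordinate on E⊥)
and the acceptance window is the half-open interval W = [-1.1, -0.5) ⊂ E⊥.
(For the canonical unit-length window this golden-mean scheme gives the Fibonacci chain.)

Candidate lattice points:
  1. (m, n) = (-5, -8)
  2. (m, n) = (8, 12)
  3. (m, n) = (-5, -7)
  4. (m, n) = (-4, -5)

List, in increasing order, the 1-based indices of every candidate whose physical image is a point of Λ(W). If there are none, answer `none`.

Compute λ' = (1−√5)/2 = -0.61803, so π⊥(m,n) = m -0.61803·n.
[1] lift (-5,-8): star map gives -0.05573; window check -1.1 ≤ -0.05573 < -0.5 is false → out
[2] lift (8,12): star map gives 0.58359; window check -1.1 ≤ 0.58359 < -0.5 is false → out
[3] lift (-5,-7): star map gives -0.67376; window check -1.1 ≤ -0.67376 < -0.5 is true → IN Λ
[4] lift (-4,-5): star map gives -0.90983; window check -1.1 ≤ -0.90983 < -0.5 is true → IN Λ

3, 4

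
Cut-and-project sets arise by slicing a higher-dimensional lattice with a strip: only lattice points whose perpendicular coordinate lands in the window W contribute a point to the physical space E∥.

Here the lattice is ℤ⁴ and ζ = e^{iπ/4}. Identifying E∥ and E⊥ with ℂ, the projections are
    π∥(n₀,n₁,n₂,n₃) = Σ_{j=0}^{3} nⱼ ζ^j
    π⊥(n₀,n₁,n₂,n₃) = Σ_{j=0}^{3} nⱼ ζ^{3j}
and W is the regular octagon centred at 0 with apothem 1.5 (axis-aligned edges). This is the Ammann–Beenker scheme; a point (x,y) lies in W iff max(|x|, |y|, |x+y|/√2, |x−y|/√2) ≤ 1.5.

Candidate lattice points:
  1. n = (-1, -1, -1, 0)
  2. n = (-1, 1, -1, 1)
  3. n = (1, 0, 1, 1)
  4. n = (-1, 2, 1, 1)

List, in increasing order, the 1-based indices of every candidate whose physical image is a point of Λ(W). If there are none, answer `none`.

1

π⊥(n) = n₀ + n₁ζ³ + n₂ζ⁶ + n₃ζ⁹ where ζ = e^{iπ/4}.
#1 (-1, -1, -1, 0): internal (-0.2929, 0.2929); octagon support 0.4142 vs apothem 1.5 → ∈ W
#2 (-1, 1, -1, 1): internal (-1.0000, 2.4142); octagon support 2.4142 vs apothem 1.5 → ∉ W
#3 (1, 0, 1, 1): internal (1.7071, -0.2929); octagon support 1.7071 vs apothem 1.5 → ∉ W
#4 (-1, 2, 1, 1): internal (-1.7071, 1.1213); octagon support 2.0000 vs apothem 1.5 → ∉ W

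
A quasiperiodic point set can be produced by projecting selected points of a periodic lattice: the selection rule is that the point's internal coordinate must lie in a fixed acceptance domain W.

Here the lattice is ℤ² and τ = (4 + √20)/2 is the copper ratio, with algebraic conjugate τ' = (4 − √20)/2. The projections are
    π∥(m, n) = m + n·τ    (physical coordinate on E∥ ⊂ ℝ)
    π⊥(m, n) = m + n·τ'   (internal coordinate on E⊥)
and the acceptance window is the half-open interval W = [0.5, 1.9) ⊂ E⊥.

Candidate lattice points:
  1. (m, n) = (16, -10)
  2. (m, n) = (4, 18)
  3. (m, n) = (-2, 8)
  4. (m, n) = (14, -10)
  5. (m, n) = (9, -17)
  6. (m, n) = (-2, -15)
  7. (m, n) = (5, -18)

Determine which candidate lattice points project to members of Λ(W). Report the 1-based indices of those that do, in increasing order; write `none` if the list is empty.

6

τ' = (4−√20)/2 ≈ -0.236068.
candidate 1: (m,n)=(16,-10) → π∥ = 16-10·τ ≈ -26.360680, π⊥ = 16-10·τ' ≈ 18.360680 ∉ [0.5, 1.9) ⇒ out
candidate 2: (m,n)=(4,18) → π∥ = 4+18·τ ≈ 80.249224, π⊥ = 4+18·τ' ≈ -0.249224 ∉ [0.5, 1.9) ⇒ out
candidate 3: (m,n)=(-2,8) → π∥ = -2+8·τ ≈ 31.888544, π⊥ = -2+8·τ' ≈ -3.888544 ∉ [0.5, 1.9) ⇒ out
candidate 4: (m,n)=(14,-10) → π∥ = 14-10·τ ≈ -28.360680, π⊥ = 14-10·τ' ≈ 16.360680 ∉ [0.5, 1.9) ⇒ out
candidate 5: (m,n)=(9,-17) → π∥ = 9-17·τ ≈ -63.013156, π⊥ = 9-17·τ' ≈ 13.013156 ∉ [0.5, 1.9) ⇒ out
candidate 6: (m,n)=(-2,-15) → π∥ = -2-15·τ ≈ -65.541020, π⊥ = -2-15·τ' ≈ 1.541020 ∈ [0.5, 1.9) ⇒ IN Λ
candidate 7: (m,n)=(5,-18) → π∥ = 5-18·τ ≈ -71.249224, π⊥ = 5-18·τ' ≈ 9.249224 ∉ [0.5, 1.9) ⇒ out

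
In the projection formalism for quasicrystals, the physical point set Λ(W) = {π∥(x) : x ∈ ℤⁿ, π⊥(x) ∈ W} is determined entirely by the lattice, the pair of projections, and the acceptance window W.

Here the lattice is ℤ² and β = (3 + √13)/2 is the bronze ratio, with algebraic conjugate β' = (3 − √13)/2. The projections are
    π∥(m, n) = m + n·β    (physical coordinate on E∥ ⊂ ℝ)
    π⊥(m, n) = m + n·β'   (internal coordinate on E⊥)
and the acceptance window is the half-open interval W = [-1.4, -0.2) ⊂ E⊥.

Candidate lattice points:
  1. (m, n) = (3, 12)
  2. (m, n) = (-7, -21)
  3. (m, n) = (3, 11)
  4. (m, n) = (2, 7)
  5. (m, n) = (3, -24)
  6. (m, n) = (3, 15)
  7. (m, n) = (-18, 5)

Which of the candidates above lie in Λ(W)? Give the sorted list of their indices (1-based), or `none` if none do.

β' = (3−√13)/2 ≈ -0.30278.
[1] lift (3,12): star map gives -0.63331; window check -1.4 ≤ -0.63331 < -0.2 is true → IN Λ
[2] lift (-7,-21): star map gives -0.64171; window check -1.4 ≤ -0.64171 < -0.2 is true → IN Λ
[3] lift (3,11): star map gives -0.33053; window check -1.4 ≤ -0.33053 < -0.2 is true → IN Λ
[4] lift (2,7): star map gives -0.11943; window check -1.4 ≤ -0.11943 < -0.2 is false → out
[5] lift (3,-24): star map gives 10.26662; window check -1.4 ≤ 10.26662 < -0.2 is false → out
[6] lift (3,15): star map gives -1.54163; window check -1.4 ≤ -1.54163 < -0.2 is false → out
[7] lift (-18,5): star map gives -19.51388; window check -1.4 ≤ -19.51388 < -0.2 is false → out

1, 2, 3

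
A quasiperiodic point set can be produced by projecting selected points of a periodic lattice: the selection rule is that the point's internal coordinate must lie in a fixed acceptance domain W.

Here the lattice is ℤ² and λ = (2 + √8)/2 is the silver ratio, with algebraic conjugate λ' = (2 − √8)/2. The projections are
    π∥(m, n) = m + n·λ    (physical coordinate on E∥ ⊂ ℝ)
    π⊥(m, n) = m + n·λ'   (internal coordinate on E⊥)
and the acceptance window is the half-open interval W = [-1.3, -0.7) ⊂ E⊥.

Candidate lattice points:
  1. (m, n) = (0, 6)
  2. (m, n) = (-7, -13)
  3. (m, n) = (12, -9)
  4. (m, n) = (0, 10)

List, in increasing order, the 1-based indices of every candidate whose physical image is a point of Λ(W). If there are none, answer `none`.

none

Numerically λ ≈ 2.41421 and λ' = −1/λ ≈ -0.41421.
#1 (0,6): internal coord 0 + (6)·λ' = -2.48528; -2.48528 ∉ [-1.3, -0.7) → out
#2 (-7,-13): internal coord -7 + (-13)·λ' = -1.61522; -1.61522 ∉ [-1.3, -0.7) → out
#3 (12,-9): internal coord 12 + (-9)·λ' = +15.72792; +15.72792 ∉ [-1.3, -0.7) → out
#4 (0,10): internal coord 0 + (10)·λ' = -4.14214; -4.14214 ∉ [-1.3, -0.7) → out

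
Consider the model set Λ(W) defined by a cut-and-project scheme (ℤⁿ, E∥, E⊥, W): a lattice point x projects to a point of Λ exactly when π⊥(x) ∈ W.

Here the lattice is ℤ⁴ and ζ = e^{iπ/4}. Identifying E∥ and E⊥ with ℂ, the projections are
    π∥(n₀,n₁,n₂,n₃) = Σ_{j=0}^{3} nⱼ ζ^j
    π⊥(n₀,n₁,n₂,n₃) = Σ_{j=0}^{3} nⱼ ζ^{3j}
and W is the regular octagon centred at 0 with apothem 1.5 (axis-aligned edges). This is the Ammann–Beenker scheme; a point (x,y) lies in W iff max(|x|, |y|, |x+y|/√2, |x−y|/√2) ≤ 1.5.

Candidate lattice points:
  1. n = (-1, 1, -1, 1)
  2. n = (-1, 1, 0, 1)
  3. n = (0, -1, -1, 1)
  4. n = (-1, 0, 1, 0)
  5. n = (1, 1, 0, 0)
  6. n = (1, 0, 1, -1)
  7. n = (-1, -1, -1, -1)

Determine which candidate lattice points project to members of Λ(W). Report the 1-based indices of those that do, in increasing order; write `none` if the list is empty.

Internal map: ζ^{3j} for j=0..3 gives (1,0), (−√2/2,√2/2), (0,−1), (√2/2,√2/2).
candidate 1: n = (-1, 1, -1, 1) → π⊥ ≈ (-1.00000, +2.41421); max(|x|,|y|,|x±y|/√2) = 2.41421 > 1.5 ⇒ ∉ W
candidate 2: n = (-1, 1, 0, 1) → π⊥ ≈ (-1.00000, +1.41421); max(|x|,|y|,|x±y|/√2) = 1.70711 > 1.5 ⇒ ∉ W
candidate 3: n = (0, -1, -1, 1) → π⊥ ≈ (+1.41421, +1.00000); max(|x|,|y|,|x±y|/√2) = 1.70711 > 1.5 ⇒ ∉ W
candidate 4: n = (-1, 0, 1, 0) → π⊥ ≈ (-1.00000, -1.00000); max(|x|,|y|,|x±y|/√2) = 1.41421 ≤ 1.5 ⇒ ∈ W
candidate 5: n = (1, 1, 0, 0) → π⊥ ≈ (+0.29289, +0.70711); max(|x|,|y|,|x±y|/√2) = 0.70711 ≤ 1.5 ⇒ ∈ W
candidate 6: n = (1, 0, 1, -1) → π⊥ ≈ (+0.29289, -1.70711); max(|x|,|y|,|x±y|/√2) = 1.70711 > 1.5 ⇒ ∉ W
candidate 7: n = (-1, -1, -1, -1) → π⊥ ≈ (-1.00000, -0.41421); max(|x|,|y|,|x±y|/√2) = 1.00000 ≤ 1.5 ⇒ ∈ W

4, 5, 7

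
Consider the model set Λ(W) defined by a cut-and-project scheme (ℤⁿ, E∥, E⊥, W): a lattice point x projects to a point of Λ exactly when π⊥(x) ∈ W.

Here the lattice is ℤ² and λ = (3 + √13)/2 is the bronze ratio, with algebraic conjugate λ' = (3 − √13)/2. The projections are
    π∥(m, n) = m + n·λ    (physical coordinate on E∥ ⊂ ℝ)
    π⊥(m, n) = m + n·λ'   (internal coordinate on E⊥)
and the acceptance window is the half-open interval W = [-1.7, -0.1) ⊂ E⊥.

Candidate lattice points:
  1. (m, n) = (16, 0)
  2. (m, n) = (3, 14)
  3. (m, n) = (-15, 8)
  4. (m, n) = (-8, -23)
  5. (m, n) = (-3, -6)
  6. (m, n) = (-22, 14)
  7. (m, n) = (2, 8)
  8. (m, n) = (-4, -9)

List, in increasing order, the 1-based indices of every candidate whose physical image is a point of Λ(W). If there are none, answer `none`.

λ' = (3−√13)/2 ≈ -0.30278.
candidate 1: (m,n)=(16,0) → π∥ = 16+0·λ ≈ 16.00000, π⊥ = 16+0·λ' ≈ 16.00000 ∉ [-1.7, -0.1) ⇒ out
candidate 2: (m,n)=(3,14) → π∥ = 3+14·λ ≈ 49.23886, π⊥ = 3+14·λ' ≈ -1.23886 ∈ [-1.7, -0.1) ⇒ IN Λ
candidate 3: (m,n)=(-15,8) → π∥ = -15+8·λ ≈ 11.42221, π⊥ = -15+8·λ' ≈ -17.42221 ∉ [-1.7, -0.1) ⇒ out
candidate 4: (m,n)=(-8,-23) → π∥ = -8-23·λ ≈ -83.96384, π⊥ = -8-23·λ' ≈ -1.03616 ∈ [-1.7, -0.1) ⇒ IN Λ
candidate 5: (m,n)=(-3,-6) → π∥ = -3-6·λ ≈ -22.81665, π⊥ = -3-6·λ' ≈ -1.18335 ∈ [-1.7, -0.1) ⇒ IN Λ
candidate 6: (m,n)=(-22,14) → π∥ = -22+14·λ ≈ 24.23886, π⊥ = -22+14·λ' ≈ -26.23886 ∉ [-1.7, -0.1) ⇒ out
candidate 7: (m,n)=(2,8) → π∥ = 2+8·λ ≈ 28.42221, π⊥ = 2+8·λ' ≈ -0.42221 ∈ [-1.7, -0.1) ⇒ IN Λ
candidate 8: (m,n)=(-4,-9) → π∥ = -4-9·λ ≈ -33.72498, π⊥ = -4-9·λ' ≈ -1.27502 ∈ [-1.7, -0.1) ⇒ IN Λ

2, 4, 5, 7, 8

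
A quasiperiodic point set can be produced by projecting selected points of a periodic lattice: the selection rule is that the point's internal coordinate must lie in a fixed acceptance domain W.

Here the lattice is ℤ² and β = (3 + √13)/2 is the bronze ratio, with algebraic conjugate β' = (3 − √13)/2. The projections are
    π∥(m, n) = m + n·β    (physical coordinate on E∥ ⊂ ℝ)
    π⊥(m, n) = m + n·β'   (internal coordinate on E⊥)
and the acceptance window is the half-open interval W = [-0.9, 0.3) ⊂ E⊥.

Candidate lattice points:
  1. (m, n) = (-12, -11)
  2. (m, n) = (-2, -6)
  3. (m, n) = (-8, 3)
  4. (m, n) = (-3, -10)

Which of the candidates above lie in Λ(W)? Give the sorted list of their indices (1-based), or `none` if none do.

Compute β' = (3−√13)/2 = -0.30278, so π⊥(m,n) = m -0.30278·n.
[1] lift (-12,-11): star map gives -8.66947; window check -0.9 ≤ -8.66947 < 0.3 is false → out
[2] lift (-2,-6): star map gives -0.18335; window check -0.9 ≤ -0.18335 < 0.3 is true → IN Λ
[3] lift (-8,3): star map gives -8.90833; window check -0.9 ≤ -8.90833 < 0.3 is false → out
[4] lift (-3,-10): star map gives 0.02776; window check -0.9 ≤ 0.02776 < 0.3 is true → IN Λ

2, 4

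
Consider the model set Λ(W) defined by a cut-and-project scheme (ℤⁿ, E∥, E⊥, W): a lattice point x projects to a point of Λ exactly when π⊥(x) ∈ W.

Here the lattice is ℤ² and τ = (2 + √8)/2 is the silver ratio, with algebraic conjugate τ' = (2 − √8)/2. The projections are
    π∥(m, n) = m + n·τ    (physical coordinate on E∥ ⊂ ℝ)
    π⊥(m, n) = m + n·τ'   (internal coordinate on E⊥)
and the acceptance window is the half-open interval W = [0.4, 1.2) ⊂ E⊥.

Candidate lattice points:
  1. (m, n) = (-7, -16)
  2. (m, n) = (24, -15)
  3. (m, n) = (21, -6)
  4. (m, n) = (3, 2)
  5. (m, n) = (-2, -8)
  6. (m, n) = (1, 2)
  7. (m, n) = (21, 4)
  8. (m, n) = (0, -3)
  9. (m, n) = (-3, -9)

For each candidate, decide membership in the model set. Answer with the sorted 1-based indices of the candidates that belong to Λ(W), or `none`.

9

τ' = (2−√8)/2 ≈ -0.414214.
candidate 1: (m,n)=(-7,-16) → π∥ = -7-16·τ ≈ -45.627417, π⊥ = -7-16·τ' ≈ -0.372583 ∉ [0.4, 1.2) ⇒ out
candidate 2: (m,n)=(24,-15) → π∥ = 24-15·τ ≈ -12.213203, π⊥ = 24-15·τ' ≈ 30.213203 ∉ [0.4, 1.2) ⇒ out
candidate 3: (m,n)=(21,-6) → π∥ = 21-6·τ ≈ 6.514719, π⊥ = 21-6·τ' ≈ 23.485281 ∉ [0.4, 1.2) ⇒ out
candidate 4: (m,n)=(3,2) → π∥ = 3+2·τ ≈ 7.828427, π⊥ = 3+2·τ' ≈ 2.171573 ∉ [0.4, 1.2) ⇒ out
candidate 5: (m,n)=(-2,-8) → π∥ = -2-8·τ ≈ -21.313708, π⊥ = -2-8·τ' ≈ 1.313708 ∉ [0.4, 1.2) ⇒ out
candidate 6: (m,n)=(1,2) → π∥ = 1+2·τ ≈ 5.828427, π⊥ = 1+2·τ' ≈ 0.171573 ∉ [0.4, 1.2) ⇒ out
candidate 7: (m,n)=(21,4) → π∥ = 21+4·τ ≈ 30.656854, π⊥ = 21+4·τ' ≈ 19.343146 ∉ [0.4, 1.2) ⇒ out
candidate 8: (m,n)=(0,-3) → π∥ = 0-3·τ ≈ -7.242641, π⊥ = 0-3·τ' ≈ 1.242641 ∉ [0.4, 1.2) ⇒ out
candidate 9: (m,n)=(-3,-9) → π∥ = -3-9·τ ≈ -24.727922, π⊥ = -3-9·τ' ≈ 0.727922 ∈ [0.4, 1.2) ⇒ IN Λ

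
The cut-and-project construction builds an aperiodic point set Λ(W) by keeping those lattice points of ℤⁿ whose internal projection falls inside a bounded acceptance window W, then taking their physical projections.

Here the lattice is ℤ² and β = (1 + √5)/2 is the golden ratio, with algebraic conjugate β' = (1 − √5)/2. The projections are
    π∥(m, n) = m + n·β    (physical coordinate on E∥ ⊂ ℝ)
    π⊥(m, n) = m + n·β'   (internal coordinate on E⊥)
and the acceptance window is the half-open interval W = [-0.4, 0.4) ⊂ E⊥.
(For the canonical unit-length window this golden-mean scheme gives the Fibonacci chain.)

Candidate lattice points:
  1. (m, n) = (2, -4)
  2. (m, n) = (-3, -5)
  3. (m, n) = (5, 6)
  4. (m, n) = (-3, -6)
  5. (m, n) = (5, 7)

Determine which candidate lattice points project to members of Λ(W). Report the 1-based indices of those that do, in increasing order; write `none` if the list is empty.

β' = (1−√5)/2 ≈ -0.6180.
candidate 1: (m,n)=(2,-4) → π∥ = 2-4·β ≈ -4.4721, π⊥ = 2-4·β' ≈ 4.4721 ∉ [-0.4, 0.4) ⇒ out
candidate 2: (m,n)=(-3,-5) → π∥ = -3-5·β ≈ -11.0902, π⊥ = -3-5·β' ≈ 0.0902 ∈ [-0.4, 0.4) ⇒ IN Λ
candidate 3: (m,n)=(5,6) → π∥ = 5+6·β ≈ 14.7082, π⊥ = 5+6·β' ≈ 1.2918 ∉ [-0.4, 0.4) ⇒ out
candidate 4: (m,n)=(-3,-6) → π∥ = -3-6·β ≈ -12.7082, π⊥ = -3-6·β' ≈ 0.7082 ∉ [-0.4, 0.4) ⇒ out
candidate 5: (m,n)=(5,7) → π∥ = 5+7·β ≈ 16.3262, π⊥ = 5+7·β' ≈ 0.6738 ∉ [-0.4, 0.4) ⇒ out

2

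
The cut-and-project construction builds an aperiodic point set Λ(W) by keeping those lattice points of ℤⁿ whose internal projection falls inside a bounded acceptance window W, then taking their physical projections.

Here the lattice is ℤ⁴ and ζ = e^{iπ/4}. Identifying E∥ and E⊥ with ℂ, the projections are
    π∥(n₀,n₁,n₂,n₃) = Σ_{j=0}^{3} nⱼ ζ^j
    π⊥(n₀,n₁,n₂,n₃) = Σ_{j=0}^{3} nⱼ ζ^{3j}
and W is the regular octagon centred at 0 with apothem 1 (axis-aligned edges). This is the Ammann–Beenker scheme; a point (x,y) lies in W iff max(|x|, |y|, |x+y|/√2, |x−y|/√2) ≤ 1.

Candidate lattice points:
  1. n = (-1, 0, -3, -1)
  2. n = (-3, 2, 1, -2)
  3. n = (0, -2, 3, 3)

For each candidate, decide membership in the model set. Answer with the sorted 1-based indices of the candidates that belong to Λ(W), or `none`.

none

Internal map: ζ^{3j} for j=0..3 gives (1,0), (−√2/2,√2/2), (0,−1), (√2/2,√2/2).
#1 (-1, 0, -3, -1): internal (-1.7071, 2.2929); octagon support 2.8284 vs apothem 1 → ∉ W
#2 (-3, 2, 1, -2): internal (-5.8284, -1.0000); octagon support 5.8284 vs apothem 1 → ∉ W
#3 (0, -2, 3, 3): internal (3.5355, -2.2929); octagon support 4.1213 vs apothem 1 → ∉ W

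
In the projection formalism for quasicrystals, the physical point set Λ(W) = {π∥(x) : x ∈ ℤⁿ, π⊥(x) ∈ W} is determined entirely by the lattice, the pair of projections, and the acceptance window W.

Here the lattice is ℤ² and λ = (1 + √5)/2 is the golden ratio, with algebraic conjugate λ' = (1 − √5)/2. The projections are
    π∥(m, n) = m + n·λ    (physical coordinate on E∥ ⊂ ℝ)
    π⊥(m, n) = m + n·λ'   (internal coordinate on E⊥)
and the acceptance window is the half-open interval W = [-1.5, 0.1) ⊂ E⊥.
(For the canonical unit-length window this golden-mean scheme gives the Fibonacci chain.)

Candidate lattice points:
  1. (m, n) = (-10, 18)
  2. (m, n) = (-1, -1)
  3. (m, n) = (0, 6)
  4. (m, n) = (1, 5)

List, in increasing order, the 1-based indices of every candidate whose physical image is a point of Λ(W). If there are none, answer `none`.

Numerically λ ≈ 1.61803 and λ' = −1/λ ≈ -0.61803.
candidate 1: (m,n)=(-10,18) → π∥ = -10+18·λ ≈ 19.12461, π⊥ = -10+18·λ' ≈ -21.12461 ∉ [-1.5, 0.1) ⇒ out
candidate 2: (m,n)=(-1,-1) → π∥ = -1-1·λ ≈ -2.61803, π⊥ = -1-1·λ' ≈ -0.38197 ∈ [-1.5, 0.1) ⇒ IN Λ
candidate 3: (m,n)=(0,6) → π∥ = 0+6·λ ≈ 9.70820, π⊥ = 0+6·λ' ≈ -3.70820 ∉ [-1.5, 0.1) ⇒ out
candidate 4: (m,n)=(1,5) → π∥ = 1+5·λ ≈ 9.09017, π⊥ = 1+5·λ' ≈ -2.09017 ∉ [-1.5, 0.1) ⇒ out

2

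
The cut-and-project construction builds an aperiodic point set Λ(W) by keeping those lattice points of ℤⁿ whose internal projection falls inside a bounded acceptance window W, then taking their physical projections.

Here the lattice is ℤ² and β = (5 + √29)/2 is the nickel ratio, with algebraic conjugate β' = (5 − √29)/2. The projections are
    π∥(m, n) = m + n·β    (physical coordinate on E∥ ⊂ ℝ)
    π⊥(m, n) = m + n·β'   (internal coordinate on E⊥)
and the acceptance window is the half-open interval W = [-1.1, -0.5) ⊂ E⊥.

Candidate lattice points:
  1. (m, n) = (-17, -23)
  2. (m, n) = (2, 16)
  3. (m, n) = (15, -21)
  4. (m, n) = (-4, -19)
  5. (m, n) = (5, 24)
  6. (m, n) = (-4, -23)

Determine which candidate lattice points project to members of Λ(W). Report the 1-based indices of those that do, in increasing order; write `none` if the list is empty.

2

Compute β' = (5−√29)/2 = -0.1926, so π⊥(m,n) = m -0.1926·n.
candidate 1: (m,n)=(-17,-23) → π∥ = -17-23·β ≈ -136.4294, π⊥ = -17-23·β' ≈ -12.5706 ∉ [-1.1, -0.5) ⇒ out
candidate 2: (m,n)=(2,16) → π∥ = 2+16·β ≈ 85.0813, π⊥ = 2+16·β' ≈ -1.0813 ∈ [-1.1, -0.5) ⇒ IN Λ
candidate 3: (m,n)=(15,-21) → π∥ = 15-21·β ≈ -94.0442, π⊥ = 15-21·β' ≈ 19.0442 ∉ [-1.1, -0.5) ⇒ out
candidate 4: (m,n)=(-4,-19) → π∥ = -4-19·β ≈ -102.6591, π⊥ = -4-19·β' ≈ -0.3409 ∉ [-1.1, -0.5) ⇒ out
candidate 5: (m,n)=(5,24) → π∥ = 5+24·β ≈ 129.6220, π⊥ = 5+24·β' ≈ 0.3780 ∉ [-1.1, -0.5) ⇒ out
candidate 6: (m,n)=(-4,-23) → π∥ = -4-23·β ≈ -123.4294, π⊥ = -4-23·β' ≈ 0.4294 ∉ [-1.1, -0.5) ⇒ out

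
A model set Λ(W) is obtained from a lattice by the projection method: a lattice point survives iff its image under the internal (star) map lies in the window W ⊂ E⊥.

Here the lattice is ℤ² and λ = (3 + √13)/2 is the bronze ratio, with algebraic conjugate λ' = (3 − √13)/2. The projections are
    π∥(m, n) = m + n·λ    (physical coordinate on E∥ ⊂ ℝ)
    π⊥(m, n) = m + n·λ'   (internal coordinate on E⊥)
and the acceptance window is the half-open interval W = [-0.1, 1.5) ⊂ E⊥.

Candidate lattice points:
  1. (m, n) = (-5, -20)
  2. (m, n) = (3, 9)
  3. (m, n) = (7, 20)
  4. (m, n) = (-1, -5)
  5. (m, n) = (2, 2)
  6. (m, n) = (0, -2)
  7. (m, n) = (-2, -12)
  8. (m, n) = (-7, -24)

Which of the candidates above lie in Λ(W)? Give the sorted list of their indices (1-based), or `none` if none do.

λ' = (3−√13)/2 ≈ -0.30278.
candidate 1: (m,n)=(-5,-20) → π∥ = -5-20·λ ≈ -71.05551, π⊥ = -5-20·λ' ≈ 1.05551 ∈ [-0.1, 1.5) ⇒ IN Λ
candidate 2: (m,n)=(3,9) → π∥ = 3+9·λ ≈ 32.72498, π⊥ = 3+9·λ' ≈ 0.27502 ∈ [-0.1, 1.5) ⇒ IN Λ
candidate 3: (m,n)=(7,20) → π∥ = 7+20·λ ≈ 73.05551, π⊥ = 7+20·λ' ≈ 0.94449 ∈ [-0.1, 1.5) ⇒ IN Λ
candidate 4: (m,n)=(-1,-5) → π∥ = -1-5·λ ≈ -17.51388, π⊥ = -1-5·λ' ≈ 0.51388 ∈ [-0.1, 1.5) ⇒ IN Λ
candidate 5: (m,n)=(2,2) → π∥ = 2+2·λ ≈ 8.60555, π⊥ = 2+2·λ' ≈ 1.39445 ∈ [-0.1, 1.5) ⇒ IN Λ
candidate 6: (m,n)=(0,-2) → π∥ = 0-2·λ ≈ -6.60555, π⊥ = 0-2·λ' ≈ 0.60555 ∈ [-0.1, 1.5) ⇒ IN Λ
candidate 7: (m,n)=(-2,-12) → π∥ = -2-12·λ ≈ -41.63331, π⊥ = -2-12·λ' ≈ 1.63331 ∉ [-0.1, 1.5) ⇒ out
candidate 8: (m,n)=(-7,-24) → π∥ = -7-24·λ ≈ -86.26662, π⊥ = -7-24·λ' ≈ 0.26662 ∈ [-0.1, 1.5) ⇒ IN Λ

1, 2, 3, 4, 5, 6, 8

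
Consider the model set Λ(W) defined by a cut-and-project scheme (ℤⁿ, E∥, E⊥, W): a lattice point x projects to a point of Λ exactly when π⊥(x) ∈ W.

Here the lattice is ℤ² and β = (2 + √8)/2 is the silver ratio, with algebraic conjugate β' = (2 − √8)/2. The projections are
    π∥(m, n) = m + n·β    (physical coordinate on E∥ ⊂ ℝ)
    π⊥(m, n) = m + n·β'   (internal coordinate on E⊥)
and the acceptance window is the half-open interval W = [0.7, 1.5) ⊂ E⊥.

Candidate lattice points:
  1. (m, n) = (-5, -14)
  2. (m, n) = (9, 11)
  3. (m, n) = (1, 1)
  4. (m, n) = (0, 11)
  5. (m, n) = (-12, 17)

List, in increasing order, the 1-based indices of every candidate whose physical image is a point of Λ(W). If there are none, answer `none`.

Numerically β ≈ 2.414214 and β' = −1/β ≈ -0.414214.
candidate 1: (m,n)=(-5,-14) → π∥ = -5-14·β ≈ -38.798990, π⊥ = -5-14·β' ≈ 0.798990 ∈ [0.7, 1.5) ⇒ IN Λ
candidate 2: (m,n)=(9,11) → π∥ = 9+11·β ≈ 35.556349, π⊥ = 9+11·β' ≈ 4.443651 ∉ [0.7, 1.5) ⇒ out
candidate 3: (m,n)=(1,1) → π∥ = 1+1·β ≈ 3.414214, π⊥ = 1+1·β' ≈ 0.585786 ∉ [0.7, 1.5) ⇒ out
candidate 4: (m,n)=(0,11) → π∥ = 0+11·β ≈ 26.556349, π⊥ = 0+11·β' ≈ -4.556349 ∉ [0.7, 1.5) ⇒ out
candidate 5: (m,n)=(-12,17) → π∥ = -12+17·β ≈ 29.041631, π⊥ = -12+17·β' ≈ -19.041631 ∉ [0.7, 1.5) ⇒ out

1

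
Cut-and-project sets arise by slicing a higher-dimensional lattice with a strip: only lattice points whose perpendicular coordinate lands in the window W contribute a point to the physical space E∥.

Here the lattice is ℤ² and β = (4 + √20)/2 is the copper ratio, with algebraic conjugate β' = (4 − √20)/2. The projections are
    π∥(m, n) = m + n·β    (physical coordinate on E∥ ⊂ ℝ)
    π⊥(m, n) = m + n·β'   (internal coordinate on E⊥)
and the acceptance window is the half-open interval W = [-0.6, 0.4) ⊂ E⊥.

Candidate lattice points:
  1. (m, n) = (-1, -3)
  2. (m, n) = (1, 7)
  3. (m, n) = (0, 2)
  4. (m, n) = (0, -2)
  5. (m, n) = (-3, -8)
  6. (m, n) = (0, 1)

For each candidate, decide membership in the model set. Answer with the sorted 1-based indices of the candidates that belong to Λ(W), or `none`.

Numerically β ≈ 4.236068 and β' = −1/β ≈ -0.236068.
[1] lift (-1,-3): star map gives -0.291796; window check -0.6 ≤ -0.291796 < 0.4 is true → IN Λ
[2] lift (1,7): star map gives -0.652476; window check -0.6 ≤ -0.652476 < 0.4 is false → out
[3] lift (0,2): star map gives -0.472136; window check -0.6 ≤ -0.472136 < 0.4 is true → IN Λ
[4] lift (0,-2): star map gives 0.472136; window check -0.6 ≤ 0.472136 < 0.4 is false → out
[5] lift (-3,-8): star map gives -1.111456; window check -0.6 ≤ -1.111456 < 0.4 is false → out
[6] lift (0,1): star map gives -0.236068; window check -0.6 ≤ -0.236068 < 0.4 is true → IN Λ

1, 3, 6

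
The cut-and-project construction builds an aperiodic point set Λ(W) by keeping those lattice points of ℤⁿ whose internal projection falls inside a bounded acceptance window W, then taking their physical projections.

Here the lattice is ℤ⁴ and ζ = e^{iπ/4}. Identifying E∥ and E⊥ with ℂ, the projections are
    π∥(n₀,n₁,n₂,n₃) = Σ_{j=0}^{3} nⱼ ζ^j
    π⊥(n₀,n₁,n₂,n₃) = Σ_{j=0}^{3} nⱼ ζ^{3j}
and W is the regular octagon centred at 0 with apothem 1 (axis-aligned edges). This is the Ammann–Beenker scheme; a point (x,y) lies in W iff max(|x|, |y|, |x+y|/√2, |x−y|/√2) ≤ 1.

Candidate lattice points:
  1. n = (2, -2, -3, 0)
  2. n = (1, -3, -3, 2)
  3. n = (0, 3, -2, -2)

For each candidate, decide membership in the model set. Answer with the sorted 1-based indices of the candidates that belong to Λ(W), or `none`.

none

With ζ = e^{iπ/4} the internal vectors are ζ^0,ζ^3,ζ^6,ζ^9.
candidate 1: n = (2, -2, -3, 0) → π⊥ ≈ (+3.414214, +1.585786); max(|x|,|y|,|x±y|/√2) = 3.535534 > 1 ⇒ ∉ W
candidate 2: n = (1, -3, -3, 2) → π⊥ ≈ (+4.535534, +2.292893); max(|x|,|y|,|x±y|/√2) = 4.828427 > 1 ⇒ ∉ W
candidate 3: n = (0, 3, -2, -2) → π⊥ ≈ (-3.535534, +2.707107); max(|x|,|y|,|x±y|/√2) = 4.414214 > 1 ⇒ ∉ W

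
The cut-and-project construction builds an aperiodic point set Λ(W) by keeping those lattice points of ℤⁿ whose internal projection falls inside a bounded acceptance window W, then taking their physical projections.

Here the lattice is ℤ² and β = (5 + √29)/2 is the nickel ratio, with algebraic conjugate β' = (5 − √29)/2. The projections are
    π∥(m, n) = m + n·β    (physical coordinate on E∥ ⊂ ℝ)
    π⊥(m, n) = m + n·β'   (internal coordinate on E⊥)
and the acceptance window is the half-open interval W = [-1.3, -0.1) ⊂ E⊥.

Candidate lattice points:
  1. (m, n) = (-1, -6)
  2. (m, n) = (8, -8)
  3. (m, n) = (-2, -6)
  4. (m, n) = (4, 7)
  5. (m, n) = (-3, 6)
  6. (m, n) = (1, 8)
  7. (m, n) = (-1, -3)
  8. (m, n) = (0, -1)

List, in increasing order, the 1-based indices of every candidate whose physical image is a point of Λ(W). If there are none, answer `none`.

3, 6, 7

β' = (5−√29)/2 ≈ -0.19258.
#1 (-1,-6): internal coord -1 + (-6)·β' = +0.15549; +0.15549 ∉ [-1.3, -0.1) → out
#2 (8,-8): internal coord 8 + (-8)·β' = +9.54066; +9.54066 ∉ [-1.3, -0.1) → out
#3 (-2,-6): internal coord -2 + (-6)·β' = -0.84451; -0.84451 ∈ [-1.3, -0.1) → IN Λ
#4 (4,7): internal coord 4 + (7)·β' = +2.65192; +2.65192 ∉ [-1.3, -0.1) → out
#5 (-3,6): internal coord -3 + (6)·β' = -4.15549; -4.15549 ∉ [-1.3, -0.1) → out
#6 (1,8): internal coord 1 + (8)·β' = -0.54066; -0.54066 ∈ [-1.3, -0.1) → IN Λ
#7 (-1,-3): internal coord -1 + (-3)·β' = -0.42225; -0.42225 ∈ [-1.3, -0.1) → IN Λ
#8 (0,-1): internal coord 0 + (-1)·β' = +0.19258; +0.19258 ∉ [-1.3, -0.1) → out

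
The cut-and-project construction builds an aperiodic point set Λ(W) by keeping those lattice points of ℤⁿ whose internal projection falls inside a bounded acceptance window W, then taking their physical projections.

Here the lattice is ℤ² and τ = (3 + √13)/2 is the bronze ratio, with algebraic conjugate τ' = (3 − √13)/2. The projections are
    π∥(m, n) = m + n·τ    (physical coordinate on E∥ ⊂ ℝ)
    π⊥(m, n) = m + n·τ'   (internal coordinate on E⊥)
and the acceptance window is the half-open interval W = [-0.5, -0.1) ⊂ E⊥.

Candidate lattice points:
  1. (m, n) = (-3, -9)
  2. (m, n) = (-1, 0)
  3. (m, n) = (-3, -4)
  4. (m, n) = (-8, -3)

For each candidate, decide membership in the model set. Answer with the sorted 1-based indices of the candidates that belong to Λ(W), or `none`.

1

Numerically τ ≈ 3.302776 and τ' = −1/τ ≈ -0.302776.
candidate 1: (m,n)=(-3,-9) → π∥ = -3-9·τ ≈ -32.724981, π⊥ = -3-9·τ' ≈ -0.275019 ∈ [-0.5, -0.1) ⇒ IN Λ
candidate 2: (m,n)=(-1,0) → π∥ = -1+0·τ ≈ -1.000000, π⊥ = -1+0·τ' ≈ -1.000000 ∉ [-0.5, -0.1) ⇒ out
candidate 3: (m,n)=(-3,-4) → π∥ = -3-4·τ ≈ -16.211103, π⊥ = -3-4·τ' ≈ -1.788897 ∉ [-0.5, -0.1) ⇒ out
candidate 4: (m,n)=(-8,-3) → π∥ = -8-3·τ ≈ -17.908327, π⊥ = -8-3·τ' ≈ -7.091673 ∉ [-0.5, -0.1) ⇒ out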